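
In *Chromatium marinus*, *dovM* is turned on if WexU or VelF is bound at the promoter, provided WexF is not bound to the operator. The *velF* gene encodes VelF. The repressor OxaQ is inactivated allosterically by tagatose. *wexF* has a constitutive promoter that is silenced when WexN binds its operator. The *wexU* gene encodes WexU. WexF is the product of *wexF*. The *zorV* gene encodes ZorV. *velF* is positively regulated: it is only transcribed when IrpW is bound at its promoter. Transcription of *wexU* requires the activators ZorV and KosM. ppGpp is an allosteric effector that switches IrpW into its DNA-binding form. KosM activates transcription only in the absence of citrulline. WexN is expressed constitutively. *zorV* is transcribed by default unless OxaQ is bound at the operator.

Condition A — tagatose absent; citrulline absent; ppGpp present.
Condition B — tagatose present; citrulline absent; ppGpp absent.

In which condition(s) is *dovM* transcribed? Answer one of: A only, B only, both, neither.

both

Condition A:
Tagatose is absent, so OxaQ is active.
With repressor OxaQ bound, *zorV* is not transcribed.
So ZorV is not produced.
Citrulline is absent, so KosM is active.
Required activator ZorV is absent, so *wexU* is not transcribed.
So WexU is not produced.
ppGpp is present, so IrpW is active.
No repressor is bound and IrpW is active, so *velF* is transcribed.
So VelF is produced and active.
WexN is produced constitutively and is active.
With repressor WexN bound, *wexF* is not transcribed.
So WexF is not produced.
Activator VelF is present, so *dovM* is transcribed.
→ *dovM* is ON in A.
Condition B:
Tagatose is present, so OxaQ is inactive.
With no repressor bound, *zorV* is transcribed.
So ZorV is produced and active.
Citrulline is absent, so KosM is active.
No repressor is bound and ZorV and KosM are active, so *wexU* is transcribed.
So WexU is produced and active.
ppGpp is absent, so IrpW is inactive.
Required activator IrpW is absent, so *velF* is not transcribed.
So VelF is not produced.
WexN is produced constitutively and is active.
With repressor WexN bound, *wexF* is not transcribed.
So WexF is not produced.
Activator WexU is present, so *dovM* is transcribed.
→ *dovM* is ON in B.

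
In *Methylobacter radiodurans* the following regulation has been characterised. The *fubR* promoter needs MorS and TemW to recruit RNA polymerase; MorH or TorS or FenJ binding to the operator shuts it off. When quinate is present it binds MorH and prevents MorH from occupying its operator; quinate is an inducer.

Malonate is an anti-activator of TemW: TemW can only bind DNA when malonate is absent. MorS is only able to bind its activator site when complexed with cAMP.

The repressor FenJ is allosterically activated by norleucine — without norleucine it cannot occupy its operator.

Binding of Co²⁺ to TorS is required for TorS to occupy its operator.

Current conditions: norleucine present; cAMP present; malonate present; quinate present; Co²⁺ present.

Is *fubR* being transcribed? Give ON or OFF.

OFF

Quinate is present, so MorH is inactive.
Co²⁺ is present, so TorS is active.
Norleucine is present, so FenJ is active.
cAMP is present, so MorS is active.
Malonate is present, so TemW is inactive.
With repressor TorS bound, *fubR* is not transcribed.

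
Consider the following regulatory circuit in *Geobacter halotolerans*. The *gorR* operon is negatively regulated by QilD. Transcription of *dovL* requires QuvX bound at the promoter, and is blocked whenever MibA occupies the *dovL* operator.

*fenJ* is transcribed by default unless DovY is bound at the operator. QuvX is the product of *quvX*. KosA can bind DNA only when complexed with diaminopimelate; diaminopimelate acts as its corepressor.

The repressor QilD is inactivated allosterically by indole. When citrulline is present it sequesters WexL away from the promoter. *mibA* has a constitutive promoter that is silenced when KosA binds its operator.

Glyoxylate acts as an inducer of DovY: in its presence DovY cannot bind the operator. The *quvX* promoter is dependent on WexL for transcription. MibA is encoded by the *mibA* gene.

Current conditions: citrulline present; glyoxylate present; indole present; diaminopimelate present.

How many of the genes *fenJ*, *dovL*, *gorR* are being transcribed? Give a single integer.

Glyoxylate is present, so DovY is inactive.
With no repressor bound, *fenJ* is transcribed.
→ *fenJ* is ON.
Citrulline is present, so WexL is inactive.
Required activator WexL is absent, so *quvX* is not transcribed.
So QuvX is not produced.
Diaminopimelate is present, so KosA is active.
With repressor KosA bound, *mibA* is not transcribed.
So MibA is not produced.
Required activator QuvX is absent, so *dovL* is not transcribed.
→ *dovL* is OFF.
Indole is present, so QilD is inactive.
With no repressor bound, *gorR* is transcribed.
→ *gorR* is ON.
2 of the 3 genes are transcribed.

2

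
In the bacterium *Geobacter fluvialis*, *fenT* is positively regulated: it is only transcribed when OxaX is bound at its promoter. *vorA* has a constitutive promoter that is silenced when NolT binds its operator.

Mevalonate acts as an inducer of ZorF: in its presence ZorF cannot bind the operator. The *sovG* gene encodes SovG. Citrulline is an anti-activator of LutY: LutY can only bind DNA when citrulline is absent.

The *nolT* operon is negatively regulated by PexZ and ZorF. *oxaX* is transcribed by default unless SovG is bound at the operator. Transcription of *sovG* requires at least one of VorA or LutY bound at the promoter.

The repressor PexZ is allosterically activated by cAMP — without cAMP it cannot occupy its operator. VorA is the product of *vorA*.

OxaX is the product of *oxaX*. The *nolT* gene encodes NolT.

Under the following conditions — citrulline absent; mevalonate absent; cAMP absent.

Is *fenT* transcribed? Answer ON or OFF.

cAMP is absent, so PexZ is inactive.
Mevalonate is absent, so ZorF is active.
With repressor ZorF bound, *nolT* is not transcribed.
So NolT is not produced.
With no repressor bound, *vorA* is transcribed.
So VorA is produced and active.
Citrulline is absent, so LutY is active.
Activator VorA is present, so *sovG* is transcribed.
So SovG is produced and active.
With repressor SovG bound, *oxaX* is not transcribed.
So OxaX is not produced.
Required activator OxaX is absent, so *fenT* is not transcribed.

OFF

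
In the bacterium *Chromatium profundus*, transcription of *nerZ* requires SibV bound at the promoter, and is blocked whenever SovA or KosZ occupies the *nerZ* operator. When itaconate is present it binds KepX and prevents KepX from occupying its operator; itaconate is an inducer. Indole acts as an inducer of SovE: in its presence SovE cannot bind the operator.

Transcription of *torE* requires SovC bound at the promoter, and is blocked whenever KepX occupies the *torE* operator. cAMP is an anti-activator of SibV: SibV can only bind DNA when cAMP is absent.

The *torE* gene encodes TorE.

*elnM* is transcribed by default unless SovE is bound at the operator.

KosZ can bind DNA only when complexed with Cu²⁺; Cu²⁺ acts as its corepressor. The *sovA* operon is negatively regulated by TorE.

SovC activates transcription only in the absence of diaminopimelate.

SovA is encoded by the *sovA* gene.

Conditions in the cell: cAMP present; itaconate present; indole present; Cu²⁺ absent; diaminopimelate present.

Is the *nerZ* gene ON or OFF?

cAMP is present, so SibV is inactive.
Diaminopimelate is present, so SovC is inactive.
Itaconate is present, so KepX is inactive.
Required activator SovC is absent, so *torE* is not transcribed.
So TorE is not produced.
With no repressor bound, *sovA* is transcribed.
So SovA is produced and active.
Cu²⁺ is absent, so KosZ is inactive.
With repressor SovA bound, *nerZ* is not transcribed.

OFF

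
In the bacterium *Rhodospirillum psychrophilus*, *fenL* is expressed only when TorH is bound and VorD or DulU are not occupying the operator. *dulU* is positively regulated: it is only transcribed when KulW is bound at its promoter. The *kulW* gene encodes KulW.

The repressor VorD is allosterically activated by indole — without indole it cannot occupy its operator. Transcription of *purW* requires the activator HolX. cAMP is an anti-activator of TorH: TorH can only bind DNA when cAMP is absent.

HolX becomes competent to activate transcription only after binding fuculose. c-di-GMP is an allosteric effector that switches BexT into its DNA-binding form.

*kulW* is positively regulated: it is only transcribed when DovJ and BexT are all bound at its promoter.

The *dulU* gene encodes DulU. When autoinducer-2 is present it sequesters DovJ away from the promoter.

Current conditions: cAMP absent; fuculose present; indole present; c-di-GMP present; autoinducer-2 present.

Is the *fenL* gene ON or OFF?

OFF

cAMP is absent, so TorH is active.
Indole is present, so VorD is active.
Autoinducer-2 is present, so DovJ is inactive.
c-di-GMP is present, so BexT is active.
Required activator DovJ is absent, so *kulW* is not transcribed.
So KulW is not produced.
Required activator KulW is absent, so *dulU* is not transcribed.
So DulU is not produced.
With repressor VorD bound, *fenL* is not transcribed.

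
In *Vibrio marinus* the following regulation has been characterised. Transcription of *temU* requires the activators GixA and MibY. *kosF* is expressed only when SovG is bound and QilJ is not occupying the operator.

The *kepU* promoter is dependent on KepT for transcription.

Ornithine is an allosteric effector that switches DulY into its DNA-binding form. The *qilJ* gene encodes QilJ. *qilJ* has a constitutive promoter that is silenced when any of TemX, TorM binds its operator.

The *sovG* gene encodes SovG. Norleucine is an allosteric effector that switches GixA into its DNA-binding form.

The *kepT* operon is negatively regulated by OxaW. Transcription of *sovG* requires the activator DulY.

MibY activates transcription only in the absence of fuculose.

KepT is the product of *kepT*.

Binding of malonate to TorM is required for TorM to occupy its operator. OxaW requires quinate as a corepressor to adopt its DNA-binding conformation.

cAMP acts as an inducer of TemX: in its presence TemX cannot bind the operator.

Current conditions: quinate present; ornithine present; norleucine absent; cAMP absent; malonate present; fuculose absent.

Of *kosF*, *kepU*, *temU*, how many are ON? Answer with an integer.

1

cAMP is absent, so TemX is active.
Malonate is present, so TorM is active.
With repressor TemX bound, *qilJ* is not transcribed.
So QilJ is not produced.
Ornithine is present, so DulY is active.
No repressor is bound and DulY is active, so *sovG* is transcribed.
So SovG is produced and active.
No repressor is bound and SovG is active, so *kosF* is transcribed.
→ *kosF* is ON.
Quinate is present, so OxaW is active.
With repressor OxaW bound, *kepT* is not transcribed.
So KepT is not produced.
Required activator KepT is absent, so *kepU* is not transcribed.
→ *kepU* is OFF.
Norleucine is absent, so GixA is inactive.
Fuculose is absent, so MibY is active.
Required activator GixA is absent, so *temU* is not transcribed.
→ *temU* is OFF.
1 of the 3 genes is transcribed.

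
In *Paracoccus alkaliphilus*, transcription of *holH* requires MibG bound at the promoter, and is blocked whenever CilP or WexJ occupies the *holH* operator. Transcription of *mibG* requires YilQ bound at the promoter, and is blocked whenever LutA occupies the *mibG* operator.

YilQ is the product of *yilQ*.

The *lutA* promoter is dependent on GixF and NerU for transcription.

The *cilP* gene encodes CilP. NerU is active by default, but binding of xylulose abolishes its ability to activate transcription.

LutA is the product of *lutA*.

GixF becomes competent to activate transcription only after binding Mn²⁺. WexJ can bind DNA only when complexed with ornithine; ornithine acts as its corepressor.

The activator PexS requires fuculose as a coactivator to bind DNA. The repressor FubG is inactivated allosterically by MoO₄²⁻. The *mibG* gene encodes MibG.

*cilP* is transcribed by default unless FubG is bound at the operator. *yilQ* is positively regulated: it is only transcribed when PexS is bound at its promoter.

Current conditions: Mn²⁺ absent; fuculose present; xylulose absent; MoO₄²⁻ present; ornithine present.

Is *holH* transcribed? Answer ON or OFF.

OFF

Fuculose is present, so PexS is active.
No repressor is bound and PexS is active, so *yilQ* is transcribed.
So YilQ is produced and active.
Mn²⁺ is absent, so GixF is inactive.
Xylulose is absent, so NerU is active.
Required activator GixF is absent, so *lutA* is not transcribed.
So LutA is not produced.
No repressor is bound and YilQ is active, so *mibG* is transcribed.
So MibG is produced and active.
MoO₄²⁻ is present, so FubG is inactive.
With no repressor bound, *cilP* is transcribed.
So CilP is produced and active.
Ornithine is present, so WexJ is active.
With repressor CilP bound, *holH* is not transcribed.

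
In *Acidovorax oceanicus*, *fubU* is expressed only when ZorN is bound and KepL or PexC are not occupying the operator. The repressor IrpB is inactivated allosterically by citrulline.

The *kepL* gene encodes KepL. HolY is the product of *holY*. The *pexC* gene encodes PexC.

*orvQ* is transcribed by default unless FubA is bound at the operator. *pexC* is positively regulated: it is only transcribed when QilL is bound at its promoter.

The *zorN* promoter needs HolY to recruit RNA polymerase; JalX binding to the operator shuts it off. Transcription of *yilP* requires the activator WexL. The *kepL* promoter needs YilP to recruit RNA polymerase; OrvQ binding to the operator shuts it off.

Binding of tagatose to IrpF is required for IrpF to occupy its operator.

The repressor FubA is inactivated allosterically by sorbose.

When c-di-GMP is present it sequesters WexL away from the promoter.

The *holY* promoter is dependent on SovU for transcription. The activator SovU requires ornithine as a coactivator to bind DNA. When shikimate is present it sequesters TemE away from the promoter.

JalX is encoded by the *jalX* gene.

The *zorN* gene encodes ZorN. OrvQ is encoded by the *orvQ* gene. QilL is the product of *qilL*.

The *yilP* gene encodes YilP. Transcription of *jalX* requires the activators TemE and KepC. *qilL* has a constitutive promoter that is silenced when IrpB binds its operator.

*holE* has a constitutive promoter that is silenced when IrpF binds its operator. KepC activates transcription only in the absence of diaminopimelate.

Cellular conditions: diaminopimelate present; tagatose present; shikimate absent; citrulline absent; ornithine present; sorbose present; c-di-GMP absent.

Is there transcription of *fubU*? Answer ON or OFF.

c-di-GMP is absent, so WexL is active.
No repressor is bound and WexL is active, so *yilP* is transcribed.
So YilP is produced and active.
Sorbose is present, so FubA is inactive.
With no repressor bound, *orvQ* is transcribed.
So OrvQ is produced and active.
With repressor OrvQ bound, *kepL* is not transcribed.
So KepL is not produced.
Citrulline is absent, so IrpB is active.
With repressor IrpB bound, *qilL* is not transcribed.
So QilL is not produced.
Required activator QilL is absent, so *pexC* is not transcribed.
So PexC is not produced.
Shikimate is absent, so TemE is active.
Diaminopimelate is present, so KepC is inactive.
Required activator KepC is absent, so *jalX* is not transcribed.
So JalX is not produced.
Ornithine is present, so SovU is active.
No repressor is bound and SovU is active, so *holY* is transcribed.
So HolY is produced and active.
No repressor is bound and HolY is active, so *zorN* is transcribed.
So ZorN is produced and active.
No repressor is bound and ZorN is active, so *fubU* is transcribed.

ON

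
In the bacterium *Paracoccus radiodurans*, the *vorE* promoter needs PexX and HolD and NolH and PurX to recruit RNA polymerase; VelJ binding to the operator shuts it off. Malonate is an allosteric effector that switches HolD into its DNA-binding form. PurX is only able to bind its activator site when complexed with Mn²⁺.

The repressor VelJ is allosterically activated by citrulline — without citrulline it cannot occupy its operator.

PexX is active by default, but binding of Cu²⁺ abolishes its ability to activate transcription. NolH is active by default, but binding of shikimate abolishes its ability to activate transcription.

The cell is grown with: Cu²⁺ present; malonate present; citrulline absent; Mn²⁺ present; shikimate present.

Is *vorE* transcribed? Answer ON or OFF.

Cu²⁺ is present, so PexX is inactive.
Malonate is present, so HolD is active.
Shikimate is present, so NolH is inactive.
Citrulline is absent, so VelJ is inactive.
Mn²⁺ is present, so PurX is active.
Required activator PexX is absent, so *vorE* is not transcribed.

OFF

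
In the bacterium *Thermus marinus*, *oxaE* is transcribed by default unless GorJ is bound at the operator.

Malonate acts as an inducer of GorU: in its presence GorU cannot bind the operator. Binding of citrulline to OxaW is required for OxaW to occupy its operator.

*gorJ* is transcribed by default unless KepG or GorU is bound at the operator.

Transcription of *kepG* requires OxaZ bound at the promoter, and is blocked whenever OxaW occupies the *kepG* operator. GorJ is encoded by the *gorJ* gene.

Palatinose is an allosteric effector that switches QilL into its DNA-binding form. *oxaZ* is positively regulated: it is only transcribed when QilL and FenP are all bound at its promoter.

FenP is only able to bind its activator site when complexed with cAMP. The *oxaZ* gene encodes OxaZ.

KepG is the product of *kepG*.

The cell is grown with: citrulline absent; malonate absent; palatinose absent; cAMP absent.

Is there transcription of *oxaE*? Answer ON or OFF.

Palatinose is absent, so QilL is inactive.
cAMP is absent, so FenP is inactive.
Required activator QilL is absent, so *oxaZ* is not transcribed.
So OxaZ is not produced.
Citrulline is absent, so OxaW is inactive.
Required activator OxaZ is absent, so *kepG* is not transcribed.
So KepG is not produced.
Malonate is absent, so GorU is active.
With repressor GorU bound, *gorJ* is not transcribed.
So GorJ is not produced.
With no repressor bound, *oxaE* is transcribed.

ON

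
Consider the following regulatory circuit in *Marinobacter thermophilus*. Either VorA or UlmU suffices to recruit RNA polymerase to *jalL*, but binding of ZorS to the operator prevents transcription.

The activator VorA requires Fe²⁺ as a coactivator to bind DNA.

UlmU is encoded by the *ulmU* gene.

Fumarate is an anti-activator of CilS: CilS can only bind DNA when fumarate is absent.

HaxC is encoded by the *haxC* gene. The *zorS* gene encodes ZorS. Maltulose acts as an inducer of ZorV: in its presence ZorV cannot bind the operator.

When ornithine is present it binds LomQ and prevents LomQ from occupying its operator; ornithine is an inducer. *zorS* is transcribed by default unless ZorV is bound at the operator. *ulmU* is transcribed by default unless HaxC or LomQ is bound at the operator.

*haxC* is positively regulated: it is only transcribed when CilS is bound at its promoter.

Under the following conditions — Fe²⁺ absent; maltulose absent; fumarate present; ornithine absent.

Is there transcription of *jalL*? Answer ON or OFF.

OFF

Fe²⁺ is absent, so VorA is inactive.
Maltulose is absent, so ZorV is active.
With repressor ZorV bound, *zorS* is not transcribed.
So ZorS is not produced.
Fumarate is present, so CilS is inactive.
Required activator CilS is absent, so *haxC* is not transcribed.
So HaxC is not produced.
Ornithine is absent, so LomQ is active.
With repressor LomQ bound, *ulmU* is not transcribed.
So UlmU is not produced.
No activator is available at the *jalL* promoter, so *jalL* is not transcribed.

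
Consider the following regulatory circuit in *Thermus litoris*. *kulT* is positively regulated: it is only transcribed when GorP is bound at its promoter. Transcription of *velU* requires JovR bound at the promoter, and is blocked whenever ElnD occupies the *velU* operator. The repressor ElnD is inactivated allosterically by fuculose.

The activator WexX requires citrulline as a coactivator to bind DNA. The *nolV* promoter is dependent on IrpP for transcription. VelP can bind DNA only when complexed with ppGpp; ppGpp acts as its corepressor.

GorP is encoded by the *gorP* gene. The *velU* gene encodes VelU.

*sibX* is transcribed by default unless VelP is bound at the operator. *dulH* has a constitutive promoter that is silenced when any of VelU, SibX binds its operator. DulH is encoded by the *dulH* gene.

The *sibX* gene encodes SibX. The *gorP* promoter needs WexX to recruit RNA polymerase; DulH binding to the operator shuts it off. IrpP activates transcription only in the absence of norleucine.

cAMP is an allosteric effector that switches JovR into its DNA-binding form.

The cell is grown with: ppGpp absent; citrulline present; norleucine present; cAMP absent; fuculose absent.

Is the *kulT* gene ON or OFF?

cAMP is absent, so JovR is inactive.
Fuculose is absent, so ElnD is active.
With repressor ElnD bound, *velU* is not transcribed.
So VelU is not produced.
ppGpp is absent, so VelP is inactive.
With no repressor bound, *sibX* is transcribed.
So SibX is produced and active.
With repressor SibX bound, *dulH* is not transcribed.
So DulH is not produced.
Citrulline is present, so WexX is active.
No repressor is bound and WexX is active, so *gorP* is transcribed.
So GorP is produced and active.
No repressor is bound and GorP is active, so *kulT* is transcribed.

ON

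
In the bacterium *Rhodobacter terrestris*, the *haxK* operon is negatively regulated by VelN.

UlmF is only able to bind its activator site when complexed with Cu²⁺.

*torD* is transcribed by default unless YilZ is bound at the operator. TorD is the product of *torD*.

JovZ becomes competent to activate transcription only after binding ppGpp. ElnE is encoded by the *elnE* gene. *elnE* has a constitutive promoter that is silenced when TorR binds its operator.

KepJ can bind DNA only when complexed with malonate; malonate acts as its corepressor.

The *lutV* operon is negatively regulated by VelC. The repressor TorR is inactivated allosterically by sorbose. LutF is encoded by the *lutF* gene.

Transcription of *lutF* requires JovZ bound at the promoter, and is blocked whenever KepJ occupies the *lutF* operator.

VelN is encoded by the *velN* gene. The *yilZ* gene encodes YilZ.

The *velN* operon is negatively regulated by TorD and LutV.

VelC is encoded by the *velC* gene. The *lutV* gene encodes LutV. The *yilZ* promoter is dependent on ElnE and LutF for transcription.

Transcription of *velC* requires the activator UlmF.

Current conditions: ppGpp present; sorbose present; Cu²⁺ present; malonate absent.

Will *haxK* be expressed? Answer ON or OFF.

Sorbose is present, so TorR is inactive.
With no repressor bound, *elnE* is transcribed.
So ElnE is produced and active.
ppGpp is present, so JovZ is active.
Malonate is absent, so KepJ is inactive.
No repressor is bound and JovZ is active, so *lutF* is transcribed.
So LutF is produced and active.
No repressor is bound and ElnE and LutF are active, so *yilZ* is transcribed.
So YilZ is produced and active.
With repressor YilZ bound, *torD* is not transcribed.
So TorD is not produced.
Cu²⁺ is present, so UlmF is active.
No repressor is bound and UlmF is active, so *velC* is transcribed.
So VelC is produced and active.
With repressor VelC bound, *lutV* is not transcribed.
So LutV is not produced.
With no repressor bound, *velN* is transcribed.
So VelN is produced and active.
With repressor VelN bound, *haxK* is not transcribed.

OFF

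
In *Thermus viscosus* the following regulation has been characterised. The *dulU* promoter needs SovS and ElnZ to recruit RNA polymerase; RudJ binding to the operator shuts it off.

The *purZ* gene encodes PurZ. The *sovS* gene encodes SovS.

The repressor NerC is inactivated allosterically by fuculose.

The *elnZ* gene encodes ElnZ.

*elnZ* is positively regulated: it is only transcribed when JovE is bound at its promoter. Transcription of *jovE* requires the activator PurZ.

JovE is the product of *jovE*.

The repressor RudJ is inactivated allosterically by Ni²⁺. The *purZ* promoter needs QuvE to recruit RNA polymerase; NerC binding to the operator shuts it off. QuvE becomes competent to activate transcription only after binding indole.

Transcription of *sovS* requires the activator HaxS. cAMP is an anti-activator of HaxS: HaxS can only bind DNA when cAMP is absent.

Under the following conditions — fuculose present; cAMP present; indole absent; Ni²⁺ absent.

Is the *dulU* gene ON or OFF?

cAMP is present, so HaxS is inactive.
Required activator HaxS is absent, so *sovS* is not transcribed.
So SovS is not produced.
Indole is absent, so QuvE is inactive.
Fuculose is present, so NerC is inactive.
Required activator QuvE is absent, so *purZ* is not transcribed.
So PurZ is not produced.
Required activator PurZ is absent, so *jovE* is not transcribed.
So JovE is not produced.
Required activator JovE is absent, so *elnZ* is not transcribed.
So ElnZ is not produced.
Ni²⁺ is absent, so RudJ is active.
With repressor RudJ bound, *dulU* is not transcribed.

OFF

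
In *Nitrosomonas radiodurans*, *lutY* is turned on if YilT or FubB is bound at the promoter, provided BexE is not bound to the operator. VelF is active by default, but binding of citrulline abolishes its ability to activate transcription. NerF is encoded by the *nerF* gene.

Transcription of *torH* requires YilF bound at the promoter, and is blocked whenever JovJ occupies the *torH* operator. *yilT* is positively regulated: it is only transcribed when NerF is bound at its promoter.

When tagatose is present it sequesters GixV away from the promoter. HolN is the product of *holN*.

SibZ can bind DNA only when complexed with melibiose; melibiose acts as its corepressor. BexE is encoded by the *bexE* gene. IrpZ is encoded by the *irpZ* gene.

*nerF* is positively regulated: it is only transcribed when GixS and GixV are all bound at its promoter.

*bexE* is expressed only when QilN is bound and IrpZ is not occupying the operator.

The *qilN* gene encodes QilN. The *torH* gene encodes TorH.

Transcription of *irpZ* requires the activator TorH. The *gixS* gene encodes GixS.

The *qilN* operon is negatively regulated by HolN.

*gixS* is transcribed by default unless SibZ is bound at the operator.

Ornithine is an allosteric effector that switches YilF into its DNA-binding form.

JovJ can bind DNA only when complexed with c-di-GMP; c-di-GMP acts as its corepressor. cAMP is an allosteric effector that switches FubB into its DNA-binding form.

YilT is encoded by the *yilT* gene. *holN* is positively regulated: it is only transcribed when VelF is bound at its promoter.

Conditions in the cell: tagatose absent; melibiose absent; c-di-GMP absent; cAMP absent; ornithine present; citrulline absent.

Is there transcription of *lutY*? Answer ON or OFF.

Citrulline is absent, so VelF is active.
No repressor is bound and VelF is active, so *holN* is transcribed.
So HolN is produced and active.
With repressor HolN bound, *qilN* is not transcribed.
So QilN is not produced.
Ornithine is present, so YilF is active.
c-di-GMP is absent, so JovJ is inactive.
No repressor is bound and YilF is active, so *torH* is transcribed.
So TorH is produced and active.
No repressor is bound and TorH is active, so *irpZ* is transcribed.
So IrpZ is produced and active.
With repressor IrpZ bound, *bexE* is not transcribed.
So BexE is not produced.
Melibiose is absent, so SibZ is inactive.
With no repressor bound, *gixS* is transcribed.
So GixS is produced and active.
Tagatose is absent, so GixV is active.
No repressor is bound and GixS and GixV are active, so *nerF* is transcribed.
So NerF is produced and active.
No repressor is bound and NerF is active, so *yilT* is transcribed.
So YilT is produced and active.
cAMP is absent, so FubB is inactive.
Activator YilT is present, so *lutY* is transcribed.

ON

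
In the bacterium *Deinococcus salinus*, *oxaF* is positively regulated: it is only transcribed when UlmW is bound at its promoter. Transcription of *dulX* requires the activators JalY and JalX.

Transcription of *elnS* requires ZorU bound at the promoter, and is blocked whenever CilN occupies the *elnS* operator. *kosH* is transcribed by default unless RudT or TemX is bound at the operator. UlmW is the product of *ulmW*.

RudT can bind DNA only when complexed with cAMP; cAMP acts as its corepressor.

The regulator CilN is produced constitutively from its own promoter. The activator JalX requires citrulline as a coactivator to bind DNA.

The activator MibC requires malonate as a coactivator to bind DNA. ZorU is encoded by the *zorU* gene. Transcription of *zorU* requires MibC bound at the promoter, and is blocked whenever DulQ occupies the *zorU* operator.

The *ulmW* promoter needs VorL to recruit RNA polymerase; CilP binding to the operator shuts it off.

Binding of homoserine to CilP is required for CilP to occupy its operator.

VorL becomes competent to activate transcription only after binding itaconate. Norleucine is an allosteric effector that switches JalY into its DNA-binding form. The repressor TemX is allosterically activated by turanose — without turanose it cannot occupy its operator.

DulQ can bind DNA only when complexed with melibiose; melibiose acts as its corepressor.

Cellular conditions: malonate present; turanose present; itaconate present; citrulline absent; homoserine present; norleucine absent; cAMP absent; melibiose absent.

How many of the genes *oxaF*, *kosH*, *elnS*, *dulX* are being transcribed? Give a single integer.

0

Homoserine is present, so CilP is active.
Itaconate is present, so VorL is active.
With repressor CilP bound, *ulmW* is not transcribed.
So UlmW is not produced.
Required activator UlmW is absent, so *oxaF* is not transcribed.
→ *oxaF* is OFF.
cAMP is absent, so RudT is inactive.
Turanose is present, so TemX is active.
With repressor TemX bound, *kosH* is not transcribed.
→ *kosH* is OFF.
CilN is produced constitutively and is active.
Melibiose is absent, so DulQ is inactive.
Malonate is present, so MibC is active.
No repressor is bound and MibC is active, so *zorU* is transcribed.
So ZorU is produced and active.
With repressor CilN bound, *elnS* is not transcribed.
→ *elnS* is OFF.
Norleucine is absent, so JalY is inactive.
Citrulline is absent, so JalX is inactive.
Required activator JalY is absent, so *dulX* is not transcribed.
→ *dulX* is OFF.
0 of the 4 genes are transcribed.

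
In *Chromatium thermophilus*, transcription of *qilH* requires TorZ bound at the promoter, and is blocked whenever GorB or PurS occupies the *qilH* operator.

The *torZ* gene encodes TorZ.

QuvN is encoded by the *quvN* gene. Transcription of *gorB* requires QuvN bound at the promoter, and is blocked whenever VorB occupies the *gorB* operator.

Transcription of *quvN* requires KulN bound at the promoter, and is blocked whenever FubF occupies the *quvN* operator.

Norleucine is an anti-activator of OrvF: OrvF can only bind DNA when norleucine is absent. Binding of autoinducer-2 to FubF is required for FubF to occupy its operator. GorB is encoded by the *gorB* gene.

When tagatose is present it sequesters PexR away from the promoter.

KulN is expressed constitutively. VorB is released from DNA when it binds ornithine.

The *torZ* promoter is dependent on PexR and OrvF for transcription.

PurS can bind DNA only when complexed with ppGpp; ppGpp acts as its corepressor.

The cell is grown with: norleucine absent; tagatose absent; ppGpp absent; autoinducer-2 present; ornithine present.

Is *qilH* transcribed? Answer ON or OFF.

ON

KulN is produced constitutively and is active.
Autoinducer-2 is present, so FubF is active.
With repressor FubF bound, *quvN* is not transcribed.
So QuvN is not produced.
Ornithine is present, so VorB is inactive.
Required activator QuvN is absent, so *gorB* is not transcribed.
So GorB is not produced.
ppGpp is absent, so PurS is inactive.
Tagatose is absent, so PexR is active.
Norleucine is absent, so OrvF is active.
No repressor is bound and PexR and OrvF are active, so *torZ* is transcribed.
So TorZ is produced and active.
No repressor is bound and TorZ is active, so *qilH* is transcribed.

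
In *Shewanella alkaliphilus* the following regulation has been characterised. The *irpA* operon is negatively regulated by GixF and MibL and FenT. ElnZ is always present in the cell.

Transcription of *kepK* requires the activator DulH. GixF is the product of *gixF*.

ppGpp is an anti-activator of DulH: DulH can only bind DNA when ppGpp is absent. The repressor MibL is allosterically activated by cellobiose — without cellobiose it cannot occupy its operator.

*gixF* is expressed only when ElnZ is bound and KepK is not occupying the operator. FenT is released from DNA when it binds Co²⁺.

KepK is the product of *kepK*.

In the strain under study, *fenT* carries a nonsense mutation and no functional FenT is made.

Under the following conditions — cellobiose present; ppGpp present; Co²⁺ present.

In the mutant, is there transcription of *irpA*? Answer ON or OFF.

ElnZ is produced constitutively and is active.
ppGpp is present, so DulH is inactive.
Required activator DulH is absent, so *kepK* is not transcribed.
So KepK is not produced.
No repressor is bound and ElnZ is active, so *gixF* is transcribed.
So GixF is produced and active.
Cellobiose is present, so MibL is active.
FenT is non-functional in this strain, so it has no effect.
With repressor GixF bound, *irpA* is not transcribed.

OFF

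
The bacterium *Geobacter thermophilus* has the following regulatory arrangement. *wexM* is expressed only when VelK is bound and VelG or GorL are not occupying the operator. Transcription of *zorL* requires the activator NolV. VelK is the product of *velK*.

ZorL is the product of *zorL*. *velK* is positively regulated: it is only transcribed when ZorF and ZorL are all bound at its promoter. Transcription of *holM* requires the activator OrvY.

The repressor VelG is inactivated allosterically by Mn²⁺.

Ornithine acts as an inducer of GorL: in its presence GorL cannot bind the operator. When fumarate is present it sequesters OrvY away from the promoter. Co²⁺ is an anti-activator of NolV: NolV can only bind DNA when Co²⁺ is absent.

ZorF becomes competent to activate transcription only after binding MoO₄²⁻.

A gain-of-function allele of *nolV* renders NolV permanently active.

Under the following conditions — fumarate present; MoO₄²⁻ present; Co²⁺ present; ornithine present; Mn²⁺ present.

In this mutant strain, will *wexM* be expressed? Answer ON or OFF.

Mn²⁺ is present, so VelG is inactive.
Ornithine is present, so GorL is inactive.
MoO₄²⁻ is present, so ZorF is active.
NolV is constitutively active in this strain.
No repressor is bound and NolV is active, so *zorL* is transcribed.
So ZorL is produced and active.
No repressor is bound and ZorF and ZorL are active, so *velK* is transcribed.
So VelK is produced and active.
No repressor is bound and VelK is active, so *wexM* is transcribed.

ON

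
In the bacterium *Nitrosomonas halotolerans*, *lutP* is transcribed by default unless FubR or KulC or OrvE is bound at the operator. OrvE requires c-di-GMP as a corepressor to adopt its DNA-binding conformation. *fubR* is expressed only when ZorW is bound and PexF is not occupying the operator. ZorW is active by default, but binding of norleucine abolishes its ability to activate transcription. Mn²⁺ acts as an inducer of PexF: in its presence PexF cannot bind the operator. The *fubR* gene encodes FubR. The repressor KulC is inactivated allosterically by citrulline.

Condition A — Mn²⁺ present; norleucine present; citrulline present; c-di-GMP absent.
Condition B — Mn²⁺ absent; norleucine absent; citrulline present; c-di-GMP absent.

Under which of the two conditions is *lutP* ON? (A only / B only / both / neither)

Condition A:
Mn²⁺ is present, so PexF is inactive.
Norleucine is present, so ZorW is inactive.
Required activator ZorW is absent, so *fubR* is not transcribed.
So FubR is not produced.
Citrulline is present, so KulC is inactive.
c-di-GMP is absent, so OrvE is inactive.
With no repressor bound, *lutP* is transcribed.
→ *lutP* is ON in A.
Condition B:
Mn²⁺ is absent, so PexF is active.
Norleucine is absent, so ZorW is active.
With repressor PexF bound, *fubR* is not transcribed.
So FubR is not produced.
Citrulline is present, so KulC is inactive.
c-di-GMP is absent, so OrvE is inactive.
With no repressor bound, *lutP* is transcribed.
→ *lutP* is ON in B.

both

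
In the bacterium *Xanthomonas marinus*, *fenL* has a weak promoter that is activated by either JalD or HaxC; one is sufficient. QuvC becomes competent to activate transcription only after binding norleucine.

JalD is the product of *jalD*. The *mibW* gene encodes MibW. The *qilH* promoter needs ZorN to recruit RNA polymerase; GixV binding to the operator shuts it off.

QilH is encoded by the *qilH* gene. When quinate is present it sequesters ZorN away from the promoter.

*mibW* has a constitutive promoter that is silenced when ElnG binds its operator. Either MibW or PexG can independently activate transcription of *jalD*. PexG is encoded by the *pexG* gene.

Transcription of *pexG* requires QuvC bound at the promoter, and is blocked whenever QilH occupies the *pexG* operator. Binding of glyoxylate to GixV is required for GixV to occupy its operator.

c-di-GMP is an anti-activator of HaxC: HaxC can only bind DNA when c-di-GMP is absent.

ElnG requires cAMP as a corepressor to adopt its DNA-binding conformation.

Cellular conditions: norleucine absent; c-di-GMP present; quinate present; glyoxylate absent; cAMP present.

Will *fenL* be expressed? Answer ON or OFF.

OFF

cAMP is present, so ElnG is active.
With repressor ElnG bound, *mibW* is not transcribed.
So MibW is not produced.
Glyoxylate is absent, so GixV is inactive.
Quinate is present, so ZorN is inactive.
Required activator ZorN is absent, so *qilH* is not transcribed.
So QilH is not produced.
Norleucine is absent, so QuvC is inactive.
Required activator QuvC is absent, so *pexG* is not transcribed.
So PexG is not produced.
No activator is available at the *jalD* promoter, so *jalD* is not transcribed.
So JalD is not produced.
c-di-GMP is present, so HaxC is inactive.
No activator is available at the *fenL* promoter, so *fenL* is not transcribed.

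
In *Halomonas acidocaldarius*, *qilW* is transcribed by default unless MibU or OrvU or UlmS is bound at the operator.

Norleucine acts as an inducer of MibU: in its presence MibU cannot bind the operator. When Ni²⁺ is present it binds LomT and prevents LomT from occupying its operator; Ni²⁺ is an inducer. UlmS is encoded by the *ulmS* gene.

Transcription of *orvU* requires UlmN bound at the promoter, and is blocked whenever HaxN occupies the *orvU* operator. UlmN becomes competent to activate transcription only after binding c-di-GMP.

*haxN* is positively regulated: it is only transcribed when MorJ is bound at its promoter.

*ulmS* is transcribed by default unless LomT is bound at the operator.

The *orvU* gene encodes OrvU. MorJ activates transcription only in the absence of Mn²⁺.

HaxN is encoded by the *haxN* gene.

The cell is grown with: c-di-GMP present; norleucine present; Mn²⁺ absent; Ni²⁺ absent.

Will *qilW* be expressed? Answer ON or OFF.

ON

Norleucine is present, so MibU is inactive.
Mn²⁺ is absent, so MorJ is active.
No repressor is bound and MorJ is active, so *haxN* is transcribed.
So HaxN is produced and active.
c-di-GMP is present, so UlmN is active.
With repressor HaxN bound, *orvU* is not transcribed.
So OrvU is not produced.
Ni²⁺ is absent, so LomT is active.
With repressor LomT bound, *ulmS* is not transcribed.
So UlmS is not produced.
With no repressor bound, *qilW* is transcribed.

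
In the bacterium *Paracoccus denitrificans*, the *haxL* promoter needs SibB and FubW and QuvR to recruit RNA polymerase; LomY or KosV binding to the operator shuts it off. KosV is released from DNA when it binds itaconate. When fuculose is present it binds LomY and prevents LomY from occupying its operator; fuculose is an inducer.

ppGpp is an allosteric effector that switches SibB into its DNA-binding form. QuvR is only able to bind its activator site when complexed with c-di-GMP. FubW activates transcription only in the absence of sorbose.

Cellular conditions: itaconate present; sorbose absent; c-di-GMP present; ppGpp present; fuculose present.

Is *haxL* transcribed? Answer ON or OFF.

ppGpp is present, so SibB is active.
Sorbose is absent, so FubW is active.
Fuculose is present, so LomY is inactive.
c-di-GMP is present, so QuvR is active.
Itaconate is present, so KosV is inactive.
No repressor is bound and SibB and FubW and QuvR are active, so *haxL* is transcribed.

ON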